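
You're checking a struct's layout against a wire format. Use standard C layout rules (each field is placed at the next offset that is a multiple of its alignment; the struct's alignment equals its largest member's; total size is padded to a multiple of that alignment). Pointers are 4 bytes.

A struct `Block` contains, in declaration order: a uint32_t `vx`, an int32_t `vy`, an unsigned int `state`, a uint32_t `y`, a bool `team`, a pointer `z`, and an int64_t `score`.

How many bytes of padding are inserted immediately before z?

0..4  vx  (4B, 4-aligned)
4..8  vy  (4B, 4-aligned)
8..12  state  (4B, 4-aligned)
12..16  y  (4B, 4-aligned)
16..17  team  (1B, 1-aligned)
17..20  -- padding (3B)
20..24  z  (4B, 4-aligned)

3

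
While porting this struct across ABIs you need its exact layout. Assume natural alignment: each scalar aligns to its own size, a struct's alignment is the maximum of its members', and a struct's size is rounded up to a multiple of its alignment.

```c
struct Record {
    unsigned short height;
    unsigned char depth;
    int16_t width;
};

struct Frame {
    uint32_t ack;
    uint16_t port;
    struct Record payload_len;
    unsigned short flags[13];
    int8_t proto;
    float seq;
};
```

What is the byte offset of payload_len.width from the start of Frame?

10

Record: height at 0 (size 2, align 2) → ends 2; depth at 2 (size 1, align 1) → ends 3; pad 1 to align 2 for width; width at 4 (size 2, align 2) → ends 6; total 6 bytes, alignment 2
ack at 0 (size 4, align 4) → ends 4
port at 4 (size 2, align 2) → ends 6
payload_len at 6 (size 6, align 2) → ends 12
within Record: width at 4
6 + 4 = 10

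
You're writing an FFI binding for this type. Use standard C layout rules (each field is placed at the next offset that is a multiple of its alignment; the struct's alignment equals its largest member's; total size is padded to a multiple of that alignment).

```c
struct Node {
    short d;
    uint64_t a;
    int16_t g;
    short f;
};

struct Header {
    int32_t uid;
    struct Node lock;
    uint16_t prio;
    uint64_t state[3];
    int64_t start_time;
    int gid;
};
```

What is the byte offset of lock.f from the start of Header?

Node: d at 0 (size 2, align 2) → ends 2; pad 6 to align 8 for a; a at 8 (size 8, align 8) → ends 16; g at 16 (size 2, align 2) → ends 18; f at 18 (size 2, align 2) → ends 20; tail pad 4 to reach multiple of 8; total 24 bytes, alignment 8
uid at 0 (size 4, align 4) → ends 4
pad 4 to align 8 for lock
lock at 8 (size 24, align 8) → ends 32
within Node: f at 18
8 + 18 = 26

26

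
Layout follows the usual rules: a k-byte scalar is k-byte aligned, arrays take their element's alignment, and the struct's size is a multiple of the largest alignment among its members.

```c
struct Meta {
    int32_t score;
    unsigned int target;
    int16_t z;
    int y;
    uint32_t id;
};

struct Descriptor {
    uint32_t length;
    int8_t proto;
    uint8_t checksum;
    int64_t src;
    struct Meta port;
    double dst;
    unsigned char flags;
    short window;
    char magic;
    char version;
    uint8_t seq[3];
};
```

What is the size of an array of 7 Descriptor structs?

448

Meta: score at 0 (size 4, align 4) → ends 4; target at 4 (size 4, align 4) → ends 8; z at 8 (size 2, align 2) → ends 10; pad 2 to align 4 for y; y at 12 (size 4, align 4) → ends 16; id at 16 (size 4, align 4) → ends 20; total 20 bytes, alignment 4
length at 0 (size 4, align 4) → ends 4
proto at 4 (size 1, align 1) → ends 5
checksum at 5 (size 1, align 1) → ends 6
pad 2 to align 8 for src
src at 8 (size 8, align 8) → ends 16
port at 16 (size 20, align 4) → ends 36
pad 4 to align 8 for dst
dst at 40 (size 8, align 8) → ends 48
flags at 48 (size 1, align 1) → ends 49
pad 1 to align 2 for window
window at 50 (size 2, align 2) → ends 52
magic at 52 (size 1, align 1) → ends 53
version at 53 (size 1, align 1) → ends 54
seq at 54 (size 3, align 1) → ends 57
tail pad 7 to reach multiple of 8
total 64 bytes, alignment 8
array of 7: 7 × 64 = 448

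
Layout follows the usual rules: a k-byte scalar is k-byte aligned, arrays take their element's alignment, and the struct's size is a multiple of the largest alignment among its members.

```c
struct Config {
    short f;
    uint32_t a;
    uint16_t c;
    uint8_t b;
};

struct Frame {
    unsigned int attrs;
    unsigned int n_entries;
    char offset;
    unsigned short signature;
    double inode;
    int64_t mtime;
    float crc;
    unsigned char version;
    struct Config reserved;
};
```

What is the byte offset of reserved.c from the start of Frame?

48

Config: @0: f [2B, align 2] → 2; +2 pad (align 4); @4: a [4B, align 4] → 8; @8: c [2B, align 2] → 10; @10: b [1B, align 1] → 11; +1 tail pad (align 4); size 12, align 4
@0: attrs [4B, align 4] → 4
@4: n_entries [4B, align 4] → 8
@8: offset [1B, align 1] → 9
+1 pad (align 2)
@10: signature [2B, align 2] → 12
+4 pad (align 8)
@16: inode [8B, align 8] → 24
@24: mtime [8B, align 8] → 32
@32: crc [4B, align 4] → 36
@36: version [1B, align 1] → 37
+3 pad (align 4)
@40: reserved [12B, align 4] → 52
within Config: c at 8
40 + 8 = 48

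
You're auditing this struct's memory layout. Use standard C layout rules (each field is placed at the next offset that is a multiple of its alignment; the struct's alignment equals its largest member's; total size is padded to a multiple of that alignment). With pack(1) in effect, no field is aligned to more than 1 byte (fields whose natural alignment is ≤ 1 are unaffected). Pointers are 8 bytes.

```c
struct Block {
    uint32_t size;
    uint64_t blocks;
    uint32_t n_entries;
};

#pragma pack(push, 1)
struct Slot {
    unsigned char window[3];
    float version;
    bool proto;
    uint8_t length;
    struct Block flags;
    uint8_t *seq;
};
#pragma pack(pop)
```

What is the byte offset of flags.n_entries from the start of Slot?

25

Block: @0: size [4B, align 4] → 4; +4 pad (align 8); @8: blocks [8B, align 8] → 16; @16: n_entries [4B, align 4] → 20; +4 tail pad (align 8); size 24, align 8
@0: window [3B, align 1] → 3
@3: version [4B, align 1] → 7
@7: proto [1B, align 1] → 8
@8: length [1B, align 1] → 9
@9: flags [24B, align 1] → 33
within Block: n_entries at 16
9 + 16 = 25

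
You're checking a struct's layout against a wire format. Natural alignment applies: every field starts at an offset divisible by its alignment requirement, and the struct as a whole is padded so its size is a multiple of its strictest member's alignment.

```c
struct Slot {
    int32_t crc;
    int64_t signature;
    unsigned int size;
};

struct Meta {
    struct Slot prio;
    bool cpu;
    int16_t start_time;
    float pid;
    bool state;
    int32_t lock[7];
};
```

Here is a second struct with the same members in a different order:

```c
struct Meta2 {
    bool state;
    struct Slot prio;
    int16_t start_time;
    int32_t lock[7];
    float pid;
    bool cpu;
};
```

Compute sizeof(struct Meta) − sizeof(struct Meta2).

-8

Slot: @0: crc [4B, align 4] → 4; +4 pad (align 8); @8: signature [8B, align 8] → 16; @16: size [4B, align 4] → 20; +4 tail pad (align 8); size 24, align 8
@0: prio [24B, align 8] → 24
@24: cpu [1B, align 1] → 25
+1 pad (align 2)
@26: start_time [2B, align 2] → 28
@28: pid [4B, align 4] → 32
@32: state [1B, align 1] → 33
+3 pad (align 4)
@36: lock [28B, align 4] → 64
size 64, align 8
— Meta2 —
@0: state [1B, align 1] → 1
+7 pad (align 8)
@8: prio [24B, align 8] → 32
@32: start_time [2B, align 2] → 34
+2 pad (align 4)
@36: lock [28B, align 4] → 64
@64: pid [4B, align 4] → 68
@68: cpu [1B, align 1] → 69
+3 tail pad (align 8)
size 72, align 8
64 − 72 = -8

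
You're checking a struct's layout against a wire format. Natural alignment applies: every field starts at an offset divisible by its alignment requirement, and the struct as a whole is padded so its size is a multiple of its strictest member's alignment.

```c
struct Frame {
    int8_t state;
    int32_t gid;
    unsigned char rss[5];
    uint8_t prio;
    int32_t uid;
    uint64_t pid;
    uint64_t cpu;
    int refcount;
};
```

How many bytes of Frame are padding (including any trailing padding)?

13

@0: state [1B, align 1] → 1
+3 pad (align 4)
@4: gid [4B, align 4] → 8
@8: rss [5B, align 1] → 13
@13: prio [1B, align 1] → 14
+2 pad (align 4)
@16: uid [4B, align 4] → 20
+4 pad (align 8)
@24: pid [8B, align 8] → 32
@32: cpu [8B, align 8] → 40
@40: refcount [4B, align 4] → 44
+4 tail pad (align 8)
size 48, align 8
data bytes 35, size 48 → padding 13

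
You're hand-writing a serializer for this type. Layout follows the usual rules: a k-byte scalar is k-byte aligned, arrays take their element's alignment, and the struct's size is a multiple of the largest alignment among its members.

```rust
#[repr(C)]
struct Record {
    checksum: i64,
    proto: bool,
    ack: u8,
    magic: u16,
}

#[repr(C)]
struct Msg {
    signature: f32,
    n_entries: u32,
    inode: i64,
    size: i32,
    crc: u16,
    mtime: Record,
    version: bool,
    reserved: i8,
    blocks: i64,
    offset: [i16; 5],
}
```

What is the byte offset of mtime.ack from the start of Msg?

Record: 0..8  checksum  (8B, 8-aligned); 8..9  proto  (1B, 1-aligned); 9..10  ack  (1B, 1-aligned); 10..12  magic  (2B, 2-aligned); 12..16  -- tail padding (4B); sizeof = 16, alignof = 8
0..4  signature  (4B, 4-aligned)
4..8  n_entries  (4B, 4-aligned)
8..16  inode  (8B, 8-aligned)
16..20  size  (4B, 4-aligned)
20..22  crc  (2B, 2-aligned)
22..24  -- padding (2B)
24..40  mtime  (16B, 8-aligned)
within Record: ack at 9
24 + 9 = 33

33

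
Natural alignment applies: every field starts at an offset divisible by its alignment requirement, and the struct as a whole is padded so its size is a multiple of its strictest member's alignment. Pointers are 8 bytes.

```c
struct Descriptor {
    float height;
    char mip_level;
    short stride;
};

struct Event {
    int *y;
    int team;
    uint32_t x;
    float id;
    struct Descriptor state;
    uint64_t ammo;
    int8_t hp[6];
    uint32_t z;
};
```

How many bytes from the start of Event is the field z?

48

Descriptor: 0..4  height  (4B, 4-aligned); 4..5  mip_level  (1B, 1-aligned); 5..6  -- padding (1B); 6..8  stride  (2B, 2-aligned); sizeof = 8, alignof = 4
0..8  y  (8B, 8-aligned)
8..12  team  (4B, 4-aligned)
12..16  x  (4B, 4-aligned)
16..20  id  (4B, 4-aligned)
20..28  state  (8B, 4-aligned)
28..32  -- padding (4B)
32..40  ammo  (8B, 8-aligned)
40..46  hp  (6B, 1-aligned)
46..48  -- padding (2B)
48..52  z  (4B, 4-aligned)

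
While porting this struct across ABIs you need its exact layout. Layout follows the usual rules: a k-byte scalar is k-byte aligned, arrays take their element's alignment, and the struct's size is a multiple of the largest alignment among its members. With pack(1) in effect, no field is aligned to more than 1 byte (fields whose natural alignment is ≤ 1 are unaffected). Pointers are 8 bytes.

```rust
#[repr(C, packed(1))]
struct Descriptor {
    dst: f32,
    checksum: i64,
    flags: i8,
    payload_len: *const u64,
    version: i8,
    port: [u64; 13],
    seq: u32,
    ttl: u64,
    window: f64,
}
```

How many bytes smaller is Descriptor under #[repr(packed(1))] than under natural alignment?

natural layout:
  0..4  dst  (4B, 4-aligned)
  4..8  -- padding (4B)
  8..16  checksum  (8B, 8-aligned)
  16..17  flags  (1B, 1-aligned)
  17..24  -- padding (7B)
  24..32  payload_len  (8B, 8-aligned)
  32..33  version  (1B, 1-aligned)
  33..40  -- padding (7B)
  40..144  port  (104B, 8-aligned)
  144..148  seq  (4B, 4-aligned)
  148..152  -- padding (4B)
  152..160  ttl  (8B, 8-aligned)
  160..168  window  (8B, 8-aligned)
  sizeof = 168, alignof = 8
packed(1) layout:
  0..4  dst  (4B, 1-aligned)
  4..12  checksum  (8B, 1-aligned)
  12..13  flags  (1B, 1-aligned)
  13..21  payload_len  (8B, 1-aligned)
  21..22  version  (1B, 1-aligned)
  22..126  port  (104B, 1-aligned)
  126..130  seq  (4B, 1-aligned)
  130..138  ttl  (8B, 1-aligned)
  138..146  window  (8B, 1-aligned)
  sizeof = 146, alignof = 1
168 − 146 = 22

22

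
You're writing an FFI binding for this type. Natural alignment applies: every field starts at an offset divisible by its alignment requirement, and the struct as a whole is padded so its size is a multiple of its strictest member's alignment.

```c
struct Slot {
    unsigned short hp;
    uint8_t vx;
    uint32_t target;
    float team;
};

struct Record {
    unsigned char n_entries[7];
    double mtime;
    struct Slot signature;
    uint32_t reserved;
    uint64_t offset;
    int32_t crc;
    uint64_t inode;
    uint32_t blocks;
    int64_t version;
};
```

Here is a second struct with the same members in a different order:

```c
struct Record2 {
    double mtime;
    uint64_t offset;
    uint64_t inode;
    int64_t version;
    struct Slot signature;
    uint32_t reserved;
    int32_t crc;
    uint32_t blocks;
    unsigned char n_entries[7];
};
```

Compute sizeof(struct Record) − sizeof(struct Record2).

8

Slot: hp at 0 (size 2, align 2) → ends 2; vx at 2 (size 1, align 1) → ends 3; pad 1 to align 4 for target; target at 4 (size 4, align 4) → ends 8; team at 8 (size 4, align 4) → ends 12; total 12 bytes, alignment 4
n_entries at 0 (size 7, align 1) → ends 7
pad 1 to align 8 for mtime
mtime at 8 (size 8, align 8) → ends 16
signature at 16 (size 12, align 4) → ends 28
reserved at 28 (size 4, align 4) → ends 32
offset at 32 (size 8, align 8) → ends 40
crc at 40 (size 4, align 4) → ends 44
pad 4 to align 8 for inode
inode at 48 (size 8, align 8) → ends 56
blocks at 56 (size 4, align 4) → ends 60
pad 4 to align 8 for version
version at 64 (size 8, align 8) → ends 72
total 72 bytes, alignment 8
— Record2 —
mtime at 0 (size 8, align 8) → ends 8
offset at 8 (size 8, align 8) → ends 16
inode at 16 (size 8, align 8) → ends 24
version at 24 (size 8, align 8) → ends 32
signature at 32 (size 12, align 4) → ends 44
reserved at 44 (size 4, align 4) → ends 48
crc at 48 (size 4, align 4) → ends 52
blocks at 52 (size 4, align 4) → ends 56
n_entries at 56 (size 7, align 1) → ends 63
tail pad 1 to reach multiple of 8
total 64 bytes, alignment 8
72 − 64 = 8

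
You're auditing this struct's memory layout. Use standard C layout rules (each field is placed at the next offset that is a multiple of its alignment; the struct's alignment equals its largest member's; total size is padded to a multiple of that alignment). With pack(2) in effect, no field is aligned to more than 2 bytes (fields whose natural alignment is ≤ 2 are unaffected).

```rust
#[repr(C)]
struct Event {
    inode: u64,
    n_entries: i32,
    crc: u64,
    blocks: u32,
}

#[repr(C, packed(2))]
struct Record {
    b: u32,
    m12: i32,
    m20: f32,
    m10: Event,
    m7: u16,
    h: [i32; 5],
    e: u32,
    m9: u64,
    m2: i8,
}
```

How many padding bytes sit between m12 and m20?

Event: 0..8  inode  (8B, 8-aligned); 8..12  n_entries  (4B, 4-aligned); 12..16  -- padding (4B); 16..24  crc  (8B, 8-aligned); 24..28  blocks  (4B, 4-aligned); 28..32  -- tail padding (4B); sizeof = 32, alignof = 8
0..4  b  (4B, 2-aligned)
4..8  m12  (4B, 2-aligned)
8..12  m20  (4B, 2-aligned)

0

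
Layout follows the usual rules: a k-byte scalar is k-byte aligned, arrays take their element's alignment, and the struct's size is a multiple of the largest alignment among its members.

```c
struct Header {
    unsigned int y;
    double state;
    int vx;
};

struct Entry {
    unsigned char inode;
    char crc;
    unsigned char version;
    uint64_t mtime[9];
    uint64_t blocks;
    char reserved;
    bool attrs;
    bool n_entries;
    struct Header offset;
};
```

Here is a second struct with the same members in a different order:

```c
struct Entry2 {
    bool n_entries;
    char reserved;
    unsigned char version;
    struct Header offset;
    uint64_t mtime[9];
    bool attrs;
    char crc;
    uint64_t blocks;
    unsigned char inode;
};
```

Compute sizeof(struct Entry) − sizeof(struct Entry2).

Header: 0..4  y  (4B, 4-aligned); 4..8  -- padding (4B); 8..16  state  (8B, 8-aligned); 16..20  vx  (4B, 4-aligned); 20..24  -- tail padding (4B); sizeof = 24, alignof = 8
0..1  inode  (1B, 1-aligned)
1..2  crc  (1B, 1-aligned)
2..3  version  (1B, 1-aligned)
3..8  -- padding (5B)
8..80  mtime  (72B, 8-aligned)
80..88  blocks  (8B, 8-aligned)
88..89  reserved  (1B, 1-aligned)
89..90  attrs  (1B, 1-aligned)
90..91  n_entries  (1B, 1-aligned)
91..96  -- padding (5B)
96..120  offset  (24B, 8-aligned)
sizeof = 120, alignof = 8
— Entry2 —
0..1  n_entries  (1B, 1-aligned)
1..2  reserved  (1B, 1-aligned)
2..3  version  (1B, 1-aligned)
3..8  -- padding (5B)
8..32  offset  (24B, 8-aligned)
32..104  mtime  (72B, 8-aligned)
104..105  attrs  (1B, 1-aligned)
105..106  crc  (1B, 1-aligned)
106..112  -- padding (6B)
112..120  blocks  (8B, 8-aligned)
120..121  inode  (1B, 1-aligned)
121..128  -- tail padding (7B)
sizeof = 128, alignof = 8
120 − 128 = -8

-8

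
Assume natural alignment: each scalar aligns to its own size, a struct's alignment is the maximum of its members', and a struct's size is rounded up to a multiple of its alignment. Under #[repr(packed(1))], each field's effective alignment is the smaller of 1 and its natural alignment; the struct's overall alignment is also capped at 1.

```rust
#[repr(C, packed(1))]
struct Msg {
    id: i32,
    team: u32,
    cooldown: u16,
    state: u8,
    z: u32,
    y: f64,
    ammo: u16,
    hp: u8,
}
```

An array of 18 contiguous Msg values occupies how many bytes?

468

id at 0 (size 4, align 1) → ends 4
team at 4 (size 4, align 1) → ends 8
cooldown at 8 (size 2, align 1) → ends 10
state at 10 (size 1, align 1) → ends 11
z at 11 (size 4, align 1) → ends 15
y at 15 (size 8, align 1) → ends 23
ammo at 23 (size 2, align 1) → ends 25
hp at 25 (size 1, align 1) → ends 26
total 26 bytes, alignment 1
array of 18: 18 × 26 = 468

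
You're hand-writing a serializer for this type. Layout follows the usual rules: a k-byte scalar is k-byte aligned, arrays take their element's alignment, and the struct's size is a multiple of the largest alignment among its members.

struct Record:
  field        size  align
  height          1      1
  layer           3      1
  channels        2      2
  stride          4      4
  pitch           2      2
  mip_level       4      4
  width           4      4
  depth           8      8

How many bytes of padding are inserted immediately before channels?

0

height at 0 (size 1, align 1) → ends 1
layer at 1 (size 3, align 1) → ends 4
channels at 4 (size 2, align 2) → ends 6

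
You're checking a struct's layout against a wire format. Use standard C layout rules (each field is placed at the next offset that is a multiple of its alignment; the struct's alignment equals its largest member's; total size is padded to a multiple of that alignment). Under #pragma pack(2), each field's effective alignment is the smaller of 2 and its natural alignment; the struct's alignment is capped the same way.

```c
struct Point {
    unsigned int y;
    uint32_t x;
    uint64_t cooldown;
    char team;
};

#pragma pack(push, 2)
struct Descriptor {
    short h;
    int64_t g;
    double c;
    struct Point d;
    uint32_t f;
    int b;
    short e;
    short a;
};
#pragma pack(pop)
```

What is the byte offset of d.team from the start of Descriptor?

34

Point: @0: y [4B, align 4] → 4; @4: x [4B, align 4] → 8; @8: cooldown [8B, align 8] → 16; @16: team [1B, align 1] → 17; +7 tail pad (align 8); size 24, align 8
@0: h [2B, align 2] → 2
@2: g [8B, align 2] → 10
@10: c [8B, align 2] → 18
@18: d [24B, align 2] → 42
within Point: team at 16
18 + 16 = 34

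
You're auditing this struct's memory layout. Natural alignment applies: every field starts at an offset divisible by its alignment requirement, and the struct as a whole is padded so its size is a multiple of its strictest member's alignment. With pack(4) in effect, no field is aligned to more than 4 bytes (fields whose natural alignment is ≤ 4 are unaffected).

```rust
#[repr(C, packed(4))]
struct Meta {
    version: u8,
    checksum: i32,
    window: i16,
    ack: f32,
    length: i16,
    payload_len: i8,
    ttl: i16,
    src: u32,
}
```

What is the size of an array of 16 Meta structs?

448

0..1  version  (1B, 1-aligned)
1..4  -- padding (3B)
4..8  checksum  (4B, 4-aligned)
8..10  window  (2B, 2-aligned)
10..12  -- padding (2B)
12..16  ack  (4B, 4-aligned)
16..18  length  (2B, 2-aligned)
18..19  payload_len  (1B, 1-aligned)
19..20  -- padding (1B)
20..22  ttl  (2B, 2-aligned)
22..24  -- padding (2B)
24..28  src  (4B, 4-aligned)
sizeof = 28, alignof = 4
array of 16: 16 × 28 = 448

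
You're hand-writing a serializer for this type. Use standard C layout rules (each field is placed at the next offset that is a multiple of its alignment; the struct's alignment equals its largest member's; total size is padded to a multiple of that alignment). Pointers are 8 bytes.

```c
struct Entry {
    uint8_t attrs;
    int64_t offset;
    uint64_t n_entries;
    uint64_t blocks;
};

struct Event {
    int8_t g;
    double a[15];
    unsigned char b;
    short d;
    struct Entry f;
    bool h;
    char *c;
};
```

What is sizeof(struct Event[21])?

Entry: @0: attrs [1B, align 1] → 1; +7 pad (align 8); @8: offset [8B, align 8] → 16; @16: n_entries [8B, align 8] → 24; @24: blocks [8B, align 8] → 32; size 32, align 8
@0: g [1B, align 1] → 1
+7 pad (align 8)
@8: a [120B, align 8] → 128
@128: b [1B, align 1] → 129
+1 pad (align 2)
@130: d [2B, align 2] → 132
+4 pad (align 8)
@136: f [32B, align 8] → 168
@168: h [1B, align 1] → 169
+7 pad (align 8)
@176: c [8B, align 8] → 184
size 184, align 8
array of 21: 21 × 184 = 3864

3864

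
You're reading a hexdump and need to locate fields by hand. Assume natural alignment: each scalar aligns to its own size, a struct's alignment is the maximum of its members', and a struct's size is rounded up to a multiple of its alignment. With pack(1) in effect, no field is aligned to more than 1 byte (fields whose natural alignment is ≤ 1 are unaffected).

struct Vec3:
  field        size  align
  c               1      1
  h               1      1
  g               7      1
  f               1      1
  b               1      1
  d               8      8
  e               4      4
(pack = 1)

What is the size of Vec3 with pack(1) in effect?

0..1  c  (1B, 1-aligned)
1..2  h  (1B, 1-aligned)
2..9  g  (7B, 1-aligned)
9..10  f  (1B, 1-aligned)
10..11  b  (1B, 1-aligned)
11..19  d  (8B, 1-aligned)
19..23  e  (4B, 1-aligned)
sizeof = 23, alignof = 1

23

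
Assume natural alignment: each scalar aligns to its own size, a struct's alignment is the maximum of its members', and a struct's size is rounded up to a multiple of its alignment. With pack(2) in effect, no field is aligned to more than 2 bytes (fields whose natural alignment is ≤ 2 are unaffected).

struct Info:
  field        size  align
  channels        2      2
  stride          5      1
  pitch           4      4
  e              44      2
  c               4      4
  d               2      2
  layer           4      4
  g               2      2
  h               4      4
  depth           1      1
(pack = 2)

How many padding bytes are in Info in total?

0..2  channels  (2B, 2-aligned)
2..7  stride  (5B, 1-aligned)
7..8  -- padding (1B)
8..12  pitch  (4B, 2-aligned)
12..56  e  (44B, 2-aligned)
56..60  c  (4B, 2-aligned)
60..62  d  (2B, 2-aligned)
62..66  layer  (4B, 2-aligned)
66..68  g  (2B, 2-aligned)
68..72  h  (4B, 2-aligned)
72..73  depth  (1B, 1-aligned)
73..74  -- tail padding (1B)
sizeof = 74, alignof = 2
data bytes 72, size 74 → padding 2

2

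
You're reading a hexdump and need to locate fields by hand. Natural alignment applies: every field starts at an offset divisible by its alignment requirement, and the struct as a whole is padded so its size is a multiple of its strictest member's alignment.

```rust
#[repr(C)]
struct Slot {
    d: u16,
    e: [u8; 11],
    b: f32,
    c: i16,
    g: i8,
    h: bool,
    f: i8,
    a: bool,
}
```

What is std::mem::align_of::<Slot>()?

4

member alignments: d=2, e=1, b=4, c=2, g=1, h=1, f=1, a=1
max = 4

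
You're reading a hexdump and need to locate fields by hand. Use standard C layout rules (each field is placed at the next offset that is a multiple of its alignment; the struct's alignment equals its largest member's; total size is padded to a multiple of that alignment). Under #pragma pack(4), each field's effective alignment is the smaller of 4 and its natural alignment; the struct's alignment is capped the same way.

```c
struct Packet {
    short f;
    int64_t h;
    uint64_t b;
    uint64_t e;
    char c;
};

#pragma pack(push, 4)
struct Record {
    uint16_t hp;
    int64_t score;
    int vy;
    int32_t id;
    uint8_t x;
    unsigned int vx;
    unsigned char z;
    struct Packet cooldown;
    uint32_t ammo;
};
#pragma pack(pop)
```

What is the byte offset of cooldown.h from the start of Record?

Packet: f at 0 (size 2, align 2) → ends 2; pad 6 to align 8 for h; h at 8 (size 8, align 8) → ends 16; b at 16 (size 8, align 8) → ends 24; e at 24 (size 8, align 8) → ends 32; c at 32 (size 1, align 1) → ends 33; tail pad 7 to reach multiple of 8; total 40 bytes, alignment 8
hp at 0 (size 2, align 2) → ends 2
pad 2 to align 4 for score
score at 4 (size 8, align 4) → ends 12
vy at 12 (size 4, align 4) → ends 16
id at 16 (size 4, align 4) → ends 20
x at 20 (size 1, align 1) → ends 21
pad 3 to align 4 for vx
vx at 24 (size 4, align 4) → ends 28
z at 28 (size 1, align 1) → ends 29
pad 3 to align 4 for cooldown
cooldown at 32 (size 40, align 4) → ends 72
within Packet: h at 8
32 + 8 = 40

40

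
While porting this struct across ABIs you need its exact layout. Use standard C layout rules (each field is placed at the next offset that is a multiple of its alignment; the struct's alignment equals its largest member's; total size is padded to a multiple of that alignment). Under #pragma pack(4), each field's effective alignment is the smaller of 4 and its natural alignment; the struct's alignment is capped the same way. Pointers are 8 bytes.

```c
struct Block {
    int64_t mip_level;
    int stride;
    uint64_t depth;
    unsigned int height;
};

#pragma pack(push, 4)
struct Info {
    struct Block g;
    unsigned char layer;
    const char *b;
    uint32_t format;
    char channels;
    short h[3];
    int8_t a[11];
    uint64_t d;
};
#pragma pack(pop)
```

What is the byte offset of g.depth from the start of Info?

16

Block: 0..8  mip_level  (8B, 8-aligned); 8..12  stride  (4B, 4-aligned); 12..16  -- padding (4B); 16..24  depth  (8B, 8-aligned); 24..28  height  (4B, 4-aligned); 28..32  -- tail padding (4B); sizeof = 32, alignof = 8
0..32  g  (32B, 4-aligned)
within Block: depth at 16
0 + 16 = 16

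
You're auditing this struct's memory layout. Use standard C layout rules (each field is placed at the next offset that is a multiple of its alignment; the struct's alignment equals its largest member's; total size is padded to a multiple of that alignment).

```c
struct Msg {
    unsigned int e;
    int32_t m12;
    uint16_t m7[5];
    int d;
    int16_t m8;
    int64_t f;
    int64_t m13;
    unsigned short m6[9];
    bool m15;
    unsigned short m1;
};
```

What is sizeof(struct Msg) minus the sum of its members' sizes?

e at 0 (size 4, align 4) → ends 4
m12 at 4 (size 4, align 4) → ends 8
m7 at 8 (size 10, align 2) → ends 18
pad 2 to align 4 for d
d at 20 (size 4, align 4) → ends 24
m8 at 24 (size 2, align 2) → ends 26
pad 6 to align 8 for f
f at 32 (size 8, align 8) → ends 40
m13 at 40 (size 8, align 8) → ends 48
m6 at 48 (size 18, align 2) → ends 66
m15 at 66 (size 1, align 1) → ends 67
pad 1 to align 2 for m1
m1 at 68 (size 2, align 2) → ends 70
tail pad 2 to reach multiple of 8
total 72 bytes, alignment 8
data bytes 61, size 72 → padding 11

11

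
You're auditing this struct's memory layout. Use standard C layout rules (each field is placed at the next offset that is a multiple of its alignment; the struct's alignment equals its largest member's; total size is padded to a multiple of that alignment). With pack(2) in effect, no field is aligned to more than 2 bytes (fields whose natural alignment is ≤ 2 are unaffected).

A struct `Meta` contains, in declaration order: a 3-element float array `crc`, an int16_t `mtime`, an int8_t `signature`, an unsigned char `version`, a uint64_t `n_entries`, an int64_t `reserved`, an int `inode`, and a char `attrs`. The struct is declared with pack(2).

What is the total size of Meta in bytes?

38 bytes

@0: crc [12B, align 2] → 12
@12: mtime [2B, align 2] → 14
@14: signature [1B, align 1] → 15
@15: version [1B, align 1] → 16
@16: n_entries [8B, align 2] → 24
@24: reserved [8B, align 2] → 32
@32: inode [4B, align 2] → 36
@36: attrs [1B, align 1] → 37
+1 tail pad (align 2)
size 38, align 2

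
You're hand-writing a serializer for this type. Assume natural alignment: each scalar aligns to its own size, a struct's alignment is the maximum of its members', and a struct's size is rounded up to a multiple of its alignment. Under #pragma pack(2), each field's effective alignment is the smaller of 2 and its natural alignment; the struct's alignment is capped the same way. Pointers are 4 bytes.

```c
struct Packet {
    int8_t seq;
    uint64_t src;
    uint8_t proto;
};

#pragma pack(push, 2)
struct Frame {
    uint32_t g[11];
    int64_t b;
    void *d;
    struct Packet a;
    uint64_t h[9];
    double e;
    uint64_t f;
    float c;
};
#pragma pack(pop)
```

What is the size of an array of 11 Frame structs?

Packet: @0: seq [1B, align 1] → 1; +7 pad (align 8); @8: src [8B, align 8] → 16; @16: proto [1B, align 1] → 17; +7 tail pad (align 8); size 24, align 8
@0: g [44B, align 2] → 44
@44: b [8B, align 2] → 52
@52: d [4B, align 2] → 56
@56: a [24B, align 2] → 80
@80: h [72B, align 2] → 152
@152: e [8B, align 2] → 160
@160: f [8B, align 2] → 168
@168: c [4B, align 2] → 172
size 172, align 2
array of 11: 11 × 172 = 1892

1892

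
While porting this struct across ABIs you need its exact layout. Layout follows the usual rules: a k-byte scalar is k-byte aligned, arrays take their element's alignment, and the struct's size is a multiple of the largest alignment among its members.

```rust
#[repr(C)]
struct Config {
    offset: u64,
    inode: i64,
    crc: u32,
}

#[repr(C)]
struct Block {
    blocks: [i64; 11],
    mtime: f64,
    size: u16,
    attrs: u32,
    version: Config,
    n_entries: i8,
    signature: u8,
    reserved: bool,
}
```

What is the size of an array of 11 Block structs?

Config: 0..8  offset  (8B, 8-aligned); 8..16  inode  (8B, 8-aligned); 16..20  crc  (4B, 4-aligned); 20..24  -- tail padding (4B); sizeof = 24, alignof = 8
0..88  blocks  (88B, 8-aligned)
88..96  mtime  (8B, 8-aligned)
96..98  size  (2B, 2-aligned)
98..100  -- padding (2B)
100..104  attrs  (4B, 4-aligned)
104..128  version  (24B, 8-aligned)
128..129  n_entries  (1B, 1-aligned)
129..130  signature  (1B, 1-aligned)
130..131  reserved  (1B, 1-aligned)
131..136  -- tail padding (5B)
sizeof = 136, alignof = 8
array of 11: 11 × 136 = 1496

1496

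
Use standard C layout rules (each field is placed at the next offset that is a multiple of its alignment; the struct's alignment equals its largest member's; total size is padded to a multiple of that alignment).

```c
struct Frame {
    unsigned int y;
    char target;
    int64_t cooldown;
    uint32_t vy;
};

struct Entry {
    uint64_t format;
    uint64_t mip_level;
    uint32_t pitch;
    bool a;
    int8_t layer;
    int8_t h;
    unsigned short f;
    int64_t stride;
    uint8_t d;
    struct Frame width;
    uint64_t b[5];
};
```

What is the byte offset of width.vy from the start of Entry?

Frame: y at 0 (size 4, align 4) → ends 4; target at 4 (size 1, align 1) → ends 5; pad 3 to align 8 for cooldown; cooldown at 8 (size 8, align 8) → ends 16; vy at 16 (size 4, align 4) → ends 20; tail pad 4 to reach multiple of 8; total 24 bytes, alignment 8
format at 0 (size 8, align 8) → ends 8
mip_level at 8 (size 8, align 8) → ends 16
pitch at 16 (size 4, align 4) → ends 20
a at 20 (size 1, align 1) → ends 21
layer at 21 (size 1, align 1) → ends 22
h at 22 (size 1, align 1) → ends 23
pad 1 to align 2 for f
f at 24 (size 2, align 2) → ends 26
pad 6 to align 8 for stride
stride at 32 (size 8, align 8) → ends 40
d at 40 (size 1, align 1) → ends 41
pad 7 to align 8 for width
width at 48 (size 24, align 8) → ends 72
within Frame: vy at 16
48 + 16 = 64

64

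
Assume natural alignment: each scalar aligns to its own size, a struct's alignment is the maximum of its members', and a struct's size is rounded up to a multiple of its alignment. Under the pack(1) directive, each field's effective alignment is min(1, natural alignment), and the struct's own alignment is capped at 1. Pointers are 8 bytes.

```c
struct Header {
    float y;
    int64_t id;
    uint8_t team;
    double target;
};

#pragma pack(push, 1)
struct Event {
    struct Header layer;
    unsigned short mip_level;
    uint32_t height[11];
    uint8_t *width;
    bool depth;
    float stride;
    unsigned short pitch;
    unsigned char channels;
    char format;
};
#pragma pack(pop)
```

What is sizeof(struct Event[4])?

Header: y at 0 (size 4, align 4) → ends 4; pad 4 to align 8 for id; id at 8 (size 8, align 8) → ends 16; team at 16 (size 1, align 1) → ends 17; pad 7 to align 8 for target; target at 24 (size 8, align 8) → ends 32; total 32 bytes, alignment 8
layer at 0 (size 32, align 1) → ends 32
mip_level at 32 (size 2, align 1) → ends 34
height at 34 (size 44, align 1) → ends 78
width at 78 (size 8, align 1) → ends 86
depth at 86 (size 1, align 1) → ends 87
stride at 87 (size 4, align 1) → ends 91
pitch at 91 (size 2, align 1) → ends 93
channels at 93 (size 1, align 1) → ends 94
format at 94 (size 1, align 1) → ends 95
total 95 bytes, alignment 1
array of 4: 4 × 95 = 380

380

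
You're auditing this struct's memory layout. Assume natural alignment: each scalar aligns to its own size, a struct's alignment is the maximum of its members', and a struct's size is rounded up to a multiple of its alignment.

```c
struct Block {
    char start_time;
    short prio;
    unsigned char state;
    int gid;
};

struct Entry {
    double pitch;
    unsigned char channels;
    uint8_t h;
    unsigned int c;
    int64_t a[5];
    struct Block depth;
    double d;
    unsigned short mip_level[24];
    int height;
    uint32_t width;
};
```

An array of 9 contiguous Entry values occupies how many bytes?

1224

Block: @0: start_time [1B, align 1] → 1; +1 pad (align 2); @2: prio [2B, align 2] → 4; @4: state [1B, align 1] → 5; +3 pad (align 4); @8: gid [4B, align 4] → 12; size 12, align 4
@0: pitch [8B, align 8] → 8
@8: channels [1B, align 1] → 9
@9: h [1B, align 1] → 10
+2 pad (align 4)
@12: c [4B, align 4] → 16
@16: a [40B, align 8] → 56
@56: depth [12B, align 4] → 68
+4 pad (align 8)
@72: d [8B, align 8] → 80
@80: mip_level [48B, align 2] → 128
@128: height [4B, align 4] → 132
@132: width [4B, align 4] → 136
size 136, align 8
array of 9: 9 × 136 = 1224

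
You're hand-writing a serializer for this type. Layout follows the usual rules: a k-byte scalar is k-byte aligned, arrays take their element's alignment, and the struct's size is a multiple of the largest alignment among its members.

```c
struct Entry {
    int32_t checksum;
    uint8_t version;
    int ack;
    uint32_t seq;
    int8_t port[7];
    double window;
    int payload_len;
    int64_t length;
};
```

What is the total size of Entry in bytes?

0..4  checksum  (4B, 4-aligned)
4..5  version  (1B, 1-aligned)
5..8  -- padding (3B)
8..12  ack  (4B, 4-aligned)
12..16  seq  (4B, 4-aligned)
16..23  port  (7B, 1-aligned)
23..24  -- padding (1B)
24..32  window  (8B, 8-aligned)
32..36  payload_len  (4B, 4-aligned)
36..40  -- padding (4B)
40..48  length  (8B, 8-aligned)
sizeof = 48, alignof = 8

48 bytes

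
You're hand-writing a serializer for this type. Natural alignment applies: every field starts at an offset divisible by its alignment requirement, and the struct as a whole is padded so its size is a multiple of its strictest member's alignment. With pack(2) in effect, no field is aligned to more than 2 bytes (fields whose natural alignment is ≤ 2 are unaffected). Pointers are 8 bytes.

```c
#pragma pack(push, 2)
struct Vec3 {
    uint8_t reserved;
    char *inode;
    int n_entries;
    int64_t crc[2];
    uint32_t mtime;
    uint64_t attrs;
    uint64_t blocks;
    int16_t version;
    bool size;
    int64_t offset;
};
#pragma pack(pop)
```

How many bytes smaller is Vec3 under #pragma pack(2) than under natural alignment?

natural layout:
  reserved at 0 (size 1, align 1) → ends 1
  pad 7 to align 8 for inode
  inode at 8 (size 8, align 8) → ends 16
  n_entries at 16 (size 4, align 4) → ends 20
  pad 4 to align 8 for crc
  crc at 24 (size 16, align 8) → ends 40
  mtime at 40 (size 4, align 4) → ends 44
  pad 4 to align 8 for attrs
  attrs at 48 (size 8, align 8) → ends 56
  blocks at 56 (size 8, align 8) → ends 64
  version at 64 (size 2, align 2) → ends 66
  size at 66 (size 1, align 1) → ends 67
  pad 5 to align 8 for offset
  offset at 72 (size 8, align 8) → ends 80
  total 80 bytes, alignment 8
packed(2) layout:
  reserved at 0 (size 1, align 1) → ends 1
  pad 1 to align 2 for inode
  inode at 2 (size 8, align 2) → ends 10
  n_entries at 10 (size 4, align 2) → ends 14
  crc at 14 (size 16, align 2) → ends 30
  mtime at 30 (size 4, align 2) → ends 34
  attrs at 34 (size 8, align 2) → ends 42
  blocks at 42 (size 8, align 2) → ends 50
  version at 50 (size 2, align 2) → ends 52
  size at 52 (size 1, align 1) → ends 53
  pad 1 to align 2 for offset
  offset at 54 (size 8, align 2) → ends 62
  total 62 bytes, alignment 2
80 − 62 = 18

18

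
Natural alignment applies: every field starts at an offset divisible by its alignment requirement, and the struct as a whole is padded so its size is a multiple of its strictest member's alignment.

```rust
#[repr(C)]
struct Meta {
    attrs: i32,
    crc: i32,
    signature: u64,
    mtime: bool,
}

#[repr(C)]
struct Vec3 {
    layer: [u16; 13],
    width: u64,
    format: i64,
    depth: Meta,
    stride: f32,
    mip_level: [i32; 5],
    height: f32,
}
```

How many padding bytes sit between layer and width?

6

Meta: attrs at 0 (size 4, align 4) → ends 4; crc at 4 (size 4, align 4) → ends 8; signature at 8 (size 8, align 8) → ends 16; mtime at 16 (size 1, align 1) → ends 17; tail pad 7 to reach multiple of 8; total 24 bytes, alignment 8
layer at 0 (size 26, align 2) → ends 26
pad 6 to align 8 for width
width at 32 (size 8, align 8) → ends 40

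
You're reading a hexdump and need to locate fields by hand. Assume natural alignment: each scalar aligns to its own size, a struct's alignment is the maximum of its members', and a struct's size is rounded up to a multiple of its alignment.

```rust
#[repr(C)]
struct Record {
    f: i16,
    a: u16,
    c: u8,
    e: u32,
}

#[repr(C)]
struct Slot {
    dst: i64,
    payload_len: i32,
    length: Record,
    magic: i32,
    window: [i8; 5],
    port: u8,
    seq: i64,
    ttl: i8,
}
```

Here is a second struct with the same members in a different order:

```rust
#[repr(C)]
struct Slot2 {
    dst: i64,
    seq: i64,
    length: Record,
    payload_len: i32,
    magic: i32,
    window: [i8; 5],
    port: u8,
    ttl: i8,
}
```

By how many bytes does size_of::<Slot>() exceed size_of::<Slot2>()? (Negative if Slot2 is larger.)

Record: @0: f [2B, align 2] → 2; @2: a [2B, align 2] → 4; @4: c [1B, align 1] → 5; +3 pad (align 4); @8: e [4B, align 4] → 12; size 12, align 4
@0: dst [8B, align 8] → 8
@8: payload_len [4B, align 4] → 12
@12: length [12B, align 4] → 24
@24: magic [4B, align 4] → 28
@28: window [5B, align 1] → 33
@33: port [1B, align 1] → 34
+6 pad (align 8)
@40: seq [8B, align 8] → 48
@48: ttl [1B, align 1] → 49
+7 tail pad (align 8)
size 56, align 8
— Slot2 —
@0: dst [8B, align 8] → 8
@8: seq [8B, align 8] → 16
@16: length [12B, align 4] → 28
@28: payload_len [4B, align 4] → 32
@32: magic [4B, align 4] → 36
@36: window [5B, align 1] → 41
@41: port [1B, align 1] → 42
@42: ttl [1B, align 1] → 43
+5 tail pad (align 8)
size 48, align 8
56 − 48 = 8

8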